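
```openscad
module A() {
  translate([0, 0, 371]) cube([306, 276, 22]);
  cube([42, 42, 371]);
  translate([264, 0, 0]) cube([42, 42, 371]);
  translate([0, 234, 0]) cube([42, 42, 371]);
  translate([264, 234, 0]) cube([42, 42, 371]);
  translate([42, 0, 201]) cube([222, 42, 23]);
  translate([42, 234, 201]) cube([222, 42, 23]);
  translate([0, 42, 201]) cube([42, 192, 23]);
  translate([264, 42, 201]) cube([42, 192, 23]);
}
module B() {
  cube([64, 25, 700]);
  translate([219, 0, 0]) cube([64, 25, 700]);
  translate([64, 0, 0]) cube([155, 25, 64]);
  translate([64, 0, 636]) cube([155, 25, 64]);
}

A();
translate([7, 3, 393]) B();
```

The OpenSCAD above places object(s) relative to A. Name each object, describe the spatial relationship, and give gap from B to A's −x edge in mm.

A is a stool. B is a picture frame. The picture frame is on top of the stool. The gap from the picture frame to the stool's −x edge is 7 mm.

The picture frame's min-x is at 7; the stool's min-x is 0; gap = 7 mm.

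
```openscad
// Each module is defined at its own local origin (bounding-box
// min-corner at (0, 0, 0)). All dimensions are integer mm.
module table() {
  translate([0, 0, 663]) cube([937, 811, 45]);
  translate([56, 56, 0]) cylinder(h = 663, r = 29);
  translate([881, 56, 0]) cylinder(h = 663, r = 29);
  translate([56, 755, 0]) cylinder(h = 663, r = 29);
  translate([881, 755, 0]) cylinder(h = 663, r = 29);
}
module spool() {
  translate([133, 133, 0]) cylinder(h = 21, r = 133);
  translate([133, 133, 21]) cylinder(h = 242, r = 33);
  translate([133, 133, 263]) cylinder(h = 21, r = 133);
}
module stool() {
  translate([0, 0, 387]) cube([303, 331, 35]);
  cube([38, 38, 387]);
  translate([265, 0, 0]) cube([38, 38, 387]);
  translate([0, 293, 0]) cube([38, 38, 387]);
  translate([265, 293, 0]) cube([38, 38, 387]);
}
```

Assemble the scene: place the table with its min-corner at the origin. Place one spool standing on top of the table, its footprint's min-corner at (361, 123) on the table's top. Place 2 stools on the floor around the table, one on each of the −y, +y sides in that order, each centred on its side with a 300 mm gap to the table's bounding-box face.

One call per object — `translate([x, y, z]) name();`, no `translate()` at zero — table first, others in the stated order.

table();
translate([361, 123, 708]) spool();
translate([317, -631, 0]) stool();
translate([317, 1111, 0]) stool();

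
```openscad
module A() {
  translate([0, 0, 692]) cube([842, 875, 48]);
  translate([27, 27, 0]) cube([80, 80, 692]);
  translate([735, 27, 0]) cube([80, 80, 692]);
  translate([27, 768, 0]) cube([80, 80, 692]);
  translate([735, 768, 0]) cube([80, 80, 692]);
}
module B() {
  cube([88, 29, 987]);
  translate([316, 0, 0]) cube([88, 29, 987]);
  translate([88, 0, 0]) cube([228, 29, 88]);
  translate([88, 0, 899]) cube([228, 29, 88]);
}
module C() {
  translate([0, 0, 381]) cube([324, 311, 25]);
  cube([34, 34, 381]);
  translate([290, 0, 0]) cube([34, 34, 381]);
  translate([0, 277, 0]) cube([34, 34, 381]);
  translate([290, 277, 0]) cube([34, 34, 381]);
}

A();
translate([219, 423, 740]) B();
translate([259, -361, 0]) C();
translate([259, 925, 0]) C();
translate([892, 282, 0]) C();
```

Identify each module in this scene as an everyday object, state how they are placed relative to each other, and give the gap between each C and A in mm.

Each stool's nearest face is 50 mm from the table's bounding box.

A is a table. B is a picture frame. C is a stool. The picture frame is on top of the table, centred. Three stools sit around the table at the −y, +y, +x sides. The gap between each stool and the table is 50 mm.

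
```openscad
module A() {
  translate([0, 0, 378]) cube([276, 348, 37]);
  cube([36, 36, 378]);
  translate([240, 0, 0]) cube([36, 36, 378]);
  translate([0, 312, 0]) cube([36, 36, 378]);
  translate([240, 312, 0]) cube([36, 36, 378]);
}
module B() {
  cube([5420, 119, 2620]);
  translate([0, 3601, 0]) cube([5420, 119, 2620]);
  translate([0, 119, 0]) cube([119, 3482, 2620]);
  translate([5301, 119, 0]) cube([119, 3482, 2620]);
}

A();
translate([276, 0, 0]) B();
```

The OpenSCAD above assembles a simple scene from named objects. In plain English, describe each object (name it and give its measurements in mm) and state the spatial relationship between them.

A is a four-legged stool. The seat is a 276×348×37 mm slab whose top surface is at z = 415 mm; four square legs, each 36×36 mm in cross-section, run from the floor (z = 0) to the underside of the seat, each flush with a corner of the seat.

B is the wall frame of a small rectangular building: four walls, each 2620 mm tall and 119 mm thick, enclosing a footprint 5420 mm (x) by 3720 mm (y) outside-to-outside, with no floor or roof. The front and back walls (the −y and +y sides) span the full width; the two side walls fit between them.

The house frame is against the stool's +x side, with their −y faces flush.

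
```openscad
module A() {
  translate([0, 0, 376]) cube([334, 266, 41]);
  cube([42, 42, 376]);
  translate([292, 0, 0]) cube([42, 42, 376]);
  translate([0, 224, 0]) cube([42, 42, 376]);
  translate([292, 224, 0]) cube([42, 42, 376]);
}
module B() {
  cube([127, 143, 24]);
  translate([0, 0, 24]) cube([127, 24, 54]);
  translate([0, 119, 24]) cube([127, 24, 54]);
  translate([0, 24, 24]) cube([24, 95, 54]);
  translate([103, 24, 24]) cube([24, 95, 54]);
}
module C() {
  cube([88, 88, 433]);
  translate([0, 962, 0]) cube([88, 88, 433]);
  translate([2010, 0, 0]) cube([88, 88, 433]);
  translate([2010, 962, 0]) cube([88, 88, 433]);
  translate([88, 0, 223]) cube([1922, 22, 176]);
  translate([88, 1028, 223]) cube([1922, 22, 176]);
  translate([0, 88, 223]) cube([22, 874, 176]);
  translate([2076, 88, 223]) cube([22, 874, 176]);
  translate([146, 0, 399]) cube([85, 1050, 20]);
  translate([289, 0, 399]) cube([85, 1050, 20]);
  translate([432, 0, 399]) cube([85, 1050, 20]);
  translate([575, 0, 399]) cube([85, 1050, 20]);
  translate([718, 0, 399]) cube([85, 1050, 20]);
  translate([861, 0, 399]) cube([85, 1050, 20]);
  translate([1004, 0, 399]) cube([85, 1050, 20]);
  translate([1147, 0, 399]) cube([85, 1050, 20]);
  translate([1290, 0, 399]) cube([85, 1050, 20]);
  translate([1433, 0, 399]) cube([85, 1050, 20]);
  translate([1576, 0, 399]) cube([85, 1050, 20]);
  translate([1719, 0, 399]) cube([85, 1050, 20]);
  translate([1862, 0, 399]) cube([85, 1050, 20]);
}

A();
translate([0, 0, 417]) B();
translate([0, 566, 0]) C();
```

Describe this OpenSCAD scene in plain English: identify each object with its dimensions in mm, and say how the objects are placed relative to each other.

A is a four-legged stool. The seat is a 334×266×41 mm slab whose top surface is at z = 417 mm; four square legs, each 42×42 mm in cross-section, run from the floor (z = 0) to the underside of the seat, each flush with a corner of the seat.

B is an open-topped rectangular box: outside dimensions 127×143×78 mm, with a uniform wall and base thickness of 24 mm. The base is a full 127×143 slab on the floor; four walls sit on top of the base. The front and back walls (the −y and +y sides) span the full width; the two side walls fit between them.

C is a bed frame 2098 mm long (x) by 1050 mm wide (y). Four 88×88 mm corner posts, 433 mm tall, at the corners of the footprint. Four rails of 22 mm thickness and 176 mm height run between adjacent posts with their undersides at z = 223 mm, their outer faces flush with the outside of the frame (the two x-running rails run between the posts' inner faces; the two y-running rails run between the posts' inner faces). 13 slats, each 85 mm wide (x) and 20 mm thick, lie across the top of the two x-running rails, running the full 1050 mm width of the frame in y; the slats are evenly spaced along x between the inner faces of the end posts with equal gaps (rounded down to the nearest mm) at the −x end and between each pair — any rounding remainder accumulates at the +x end.

The open box is on top of the stool. The bed frame is on the floor beside the stool on its +y side.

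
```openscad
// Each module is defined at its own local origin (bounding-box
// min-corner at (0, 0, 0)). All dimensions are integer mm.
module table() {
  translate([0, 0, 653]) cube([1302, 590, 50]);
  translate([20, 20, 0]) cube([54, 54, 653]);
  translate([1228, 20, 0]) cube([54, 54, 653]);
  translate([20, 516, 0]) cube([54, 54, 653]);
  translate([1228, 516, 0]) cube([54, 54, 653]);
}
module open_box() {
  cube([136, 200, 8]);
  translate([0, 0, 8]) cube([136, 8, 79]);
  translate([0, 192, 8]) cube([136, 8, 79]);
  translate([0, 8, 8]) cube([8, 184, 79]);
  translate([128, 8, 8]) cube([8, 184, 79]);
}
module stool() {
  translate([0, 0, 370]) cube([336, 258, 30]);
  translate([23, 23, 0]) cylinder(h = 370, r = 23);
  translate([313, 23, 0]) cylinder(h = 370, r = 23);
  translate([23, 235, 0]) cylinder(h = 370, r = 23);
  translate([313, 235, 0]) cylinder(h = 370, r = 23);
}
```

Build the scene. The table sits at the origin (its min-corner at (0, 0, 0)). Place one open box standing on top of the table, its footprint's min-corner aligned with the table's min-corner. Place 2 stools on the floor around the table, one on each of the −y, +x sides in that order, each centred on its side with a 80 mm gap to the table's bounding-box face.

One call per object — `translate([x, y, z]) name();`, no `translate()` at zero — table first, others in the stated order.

table();
translate([0, 0, 703]) open_box();
translate([483, -338, 0]) stool();
translate([1382, 166, 0]) stool();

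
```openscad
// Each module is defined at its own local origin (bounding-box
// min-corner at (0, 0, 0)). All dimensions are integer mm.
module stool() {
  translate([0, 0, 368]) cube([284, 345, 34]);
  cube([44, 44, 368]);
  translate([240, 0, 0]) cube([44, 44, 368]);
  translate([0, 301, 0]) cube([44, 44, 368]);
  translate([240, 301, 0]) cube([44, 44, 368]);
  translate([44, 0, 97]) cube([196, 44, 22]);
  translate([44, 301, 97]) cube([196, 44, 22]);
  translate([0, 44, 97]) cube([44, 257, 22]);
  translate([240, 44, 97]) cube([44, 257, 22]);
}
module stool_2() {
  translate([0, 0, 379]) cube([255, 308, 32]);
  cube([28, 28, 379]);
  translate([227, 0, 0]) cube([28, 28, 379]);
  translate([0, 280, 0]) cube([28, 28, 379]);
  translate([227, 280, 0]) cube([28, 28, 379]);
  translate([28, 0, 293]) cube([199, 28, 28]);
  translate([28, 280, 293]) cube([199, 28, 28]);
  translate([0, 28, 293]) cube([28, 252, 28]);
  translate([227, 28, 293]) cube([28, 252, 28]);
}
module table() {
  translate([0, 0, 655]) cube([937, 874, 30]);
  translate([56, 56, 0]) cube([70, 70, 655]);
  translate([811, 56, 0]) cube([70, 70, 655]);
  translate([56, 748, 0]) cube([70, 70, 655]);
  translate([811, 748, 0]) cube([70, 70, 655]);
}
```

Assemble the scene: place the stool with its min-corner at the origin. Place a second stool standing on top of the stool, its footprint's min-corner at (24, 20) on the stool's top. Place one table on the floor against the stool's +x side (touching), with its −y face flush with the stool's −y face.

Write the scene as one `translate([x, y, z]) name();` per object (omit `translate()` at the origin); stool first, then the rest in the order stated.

stool();
translate([24, 20, 402]) stool_2();
translate([284, 0, 0]) table();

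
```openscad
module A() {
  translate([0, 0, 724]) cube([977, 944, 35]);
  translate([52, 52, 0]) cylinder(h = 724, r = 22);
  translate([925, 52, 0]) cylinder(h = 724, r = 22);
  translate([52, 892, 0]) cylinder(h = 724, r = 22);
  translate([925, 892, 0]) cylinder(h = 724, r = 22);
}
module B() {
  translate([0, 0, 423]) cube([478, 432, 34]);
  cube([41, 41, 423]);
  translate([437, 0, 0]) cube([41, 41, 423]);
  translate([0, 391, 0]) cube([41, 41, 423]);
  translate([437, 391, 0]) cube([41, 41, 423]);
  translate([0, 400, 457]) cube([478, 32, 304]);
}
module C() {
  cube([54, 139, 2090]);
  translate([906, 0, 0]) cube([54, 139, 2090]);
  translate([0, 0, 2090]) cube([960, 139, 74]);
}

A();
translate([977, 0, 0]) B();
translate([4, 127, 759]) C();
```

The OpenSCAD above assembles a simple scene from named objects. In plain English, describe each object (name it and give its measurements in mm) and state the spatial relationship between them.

A is a table: top 977 mm (x) × 944 mm (y), 35 mm thick, upper face at z = 759 mm, on four round legs of 44 mm diameter, each leg's bounding box inset 30 mm from the nearest pair of top edges, running from z = 0 to the bottom of the top.

B is a chair: 478×432 mm seat, 34 mm thick, top at z = 457 mm, on four 41 mm square corner legs flush with the seat edges. A 32 mm thick backrest slab spans the full seat width, extending 304 mm above the seat top, its back face flush with the seat's +y edge.

C is a door frame. The clear opening is 852 mm wide and 2090 mm high. Two 54 mm wide jambs, 139 mm deep, stand either side of the opening from the floor to the top of the opening. A 74 mm thick head sits across the top of both jambs, spanning the full outside width of the frame.

The chair is against the table's +x side, with their −y faces flush. The door frame is on top of the table.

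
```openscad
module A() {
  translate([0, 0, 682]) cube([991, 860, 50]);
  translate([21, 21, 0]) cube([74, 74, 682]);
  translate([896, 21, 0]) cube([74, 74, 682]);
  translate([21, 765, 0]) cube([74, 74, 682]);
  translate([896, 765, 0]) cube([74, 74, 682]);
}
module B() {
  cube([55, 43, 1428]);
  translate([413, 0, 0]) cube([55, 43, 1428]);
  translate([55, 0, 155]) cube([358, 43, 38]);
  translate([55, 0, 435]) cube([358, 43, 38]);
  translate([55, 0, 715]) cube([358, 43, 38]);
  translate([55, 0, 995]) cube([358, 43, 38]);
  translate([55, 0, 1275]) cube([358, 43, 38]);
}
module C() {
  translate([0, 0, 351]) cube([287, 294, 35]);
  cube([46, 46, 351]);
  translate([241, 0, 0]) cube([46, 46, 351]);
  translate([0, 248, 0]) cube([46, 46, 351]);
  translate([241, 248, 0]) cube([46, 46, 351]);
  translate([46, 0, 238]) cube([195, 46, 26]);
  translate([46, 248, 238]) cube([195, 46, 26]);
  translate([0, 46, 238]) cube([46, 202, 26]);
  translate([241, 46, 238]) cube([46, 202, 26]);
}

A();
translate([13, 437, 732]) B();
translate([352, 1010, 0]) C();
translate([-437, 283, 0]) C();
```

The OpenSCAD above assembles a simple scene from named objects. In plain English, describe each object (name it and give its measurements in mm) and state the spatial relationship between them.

A is a table with a 991×860 mm rectangular top, 50 mm thick, top surface at z = 732 mm, supported by four 74×74 mm square legs, each inset 21 mm from the nearest pair of top edges, running from the floor.

B is a straight ladder. Two 55×43 mm vertical rails, 1428 mm tall, stand 468 mm apart (outside-to-outside) with their front faces coplanar on the −y side. 5 rungs, each 43 mm deep and 38 mm tall, span between the inner faces of the rails, front faces flush with the rails. The lowest rung's underside is at z = 155 mm and rungs are spaced 280 mm apart (underside to underside).

C is a simple wooden stool: a rectangular seat 287 mm (x) by 294 mm (y), 35 mm thick, top face at z = 386 mm, on four square legs, each 46×46 mm in cross-section. The legs rest on z = 0, each flush with a corner of the seat. Four stretchers, 46 mm wide and 26 mm tall, connect adjacent legs with their undersides at z = 238 mm, each running between the inner faces of the legs it joins and aligned with the legs' outer faces on the other axis.

The ladder is on top of the table. Two stools sit around the table at the +y, −x sides.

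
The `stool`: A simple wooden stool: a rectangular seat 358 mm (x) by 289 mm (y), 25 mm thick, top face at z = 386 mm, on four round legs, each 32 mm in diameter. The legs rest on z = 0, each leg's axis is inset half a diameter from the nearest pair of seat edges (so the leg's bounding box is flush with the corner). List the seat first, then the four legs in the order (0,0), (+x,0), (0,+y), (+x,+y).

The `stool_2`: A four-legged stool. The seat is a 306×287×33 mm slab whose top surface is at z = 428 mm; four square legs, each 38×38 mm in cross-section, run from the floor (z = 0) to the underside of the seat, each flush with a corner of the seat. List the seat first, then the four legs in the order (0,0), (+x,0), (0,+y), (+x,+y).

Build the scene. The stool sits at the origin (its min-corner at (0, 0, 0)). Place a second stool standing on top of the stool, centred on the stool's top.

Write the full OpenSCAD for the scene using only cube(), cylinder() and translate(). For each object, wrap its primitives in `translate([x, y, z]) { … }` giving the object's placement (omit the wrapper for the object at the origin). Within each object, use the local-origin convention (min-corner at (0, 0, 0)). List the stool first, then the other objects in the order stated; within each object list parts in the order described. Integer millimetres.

translate([0, 0, 361]) cube([358, 289, 25]);
translate([16, 16, 0]) cylinder(h = 361, r = 16);
translate([342, 16, 0]) cylinder(h = 361, r = 16);
translate([16, 273, 0]) cylinder(h = 361, r = 16);
translate([342, 273, 0]) cylinder(h = 361, r = 16);
translate([26, 1, 386]) {
  translate([0, 0, 395]) cube([306, 287, 33]);
  cube([38, 38, 395]);
  translate([268, 0, 0]) cube([38, 38, 395]);
  translate([0, 249, 0]) cube([38, 38, 395]);
  translate([268, 249, 0]) cube([38, 38, 395]);
}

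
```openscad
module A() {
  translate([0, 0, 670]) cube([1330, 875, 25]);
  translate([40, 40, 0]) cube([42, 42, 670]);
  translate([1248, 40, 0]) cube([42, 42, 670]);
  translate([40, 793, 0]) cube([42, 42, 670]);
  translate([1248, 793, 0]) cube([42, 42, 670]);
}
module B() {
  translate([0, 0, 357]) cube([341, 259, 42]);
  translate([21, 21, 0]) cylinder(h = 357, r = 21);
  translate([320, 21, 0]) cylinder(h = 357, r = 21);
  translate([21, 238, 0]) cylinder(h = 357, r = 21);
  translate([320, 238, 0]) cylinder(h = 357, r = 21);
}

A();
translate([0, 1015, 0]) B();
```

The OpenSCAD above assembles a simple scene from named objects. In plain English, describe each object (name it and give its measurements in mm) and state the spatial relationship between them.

A is a rectangular dining table. The top is 1330×875×25 mm with its upper surface at z = 695 mm. It stands on four 42×42 mm square legs, each inset 40 mm from the nearest pair of top edges, running from the floor to the underside of the top.

B is a four-legged stool. The seat is 341×259 mm, 42 mm thick, top at z = 399 mm. It stands on four round legs, each 42 mm in diameter, from z = 0 to the seat underside, each leg's axis is inset half a diameter from the nearest pair of seat edges (so the leg's bounding box is flush with the corner).

The stool is on the floor beside the table on its +y side.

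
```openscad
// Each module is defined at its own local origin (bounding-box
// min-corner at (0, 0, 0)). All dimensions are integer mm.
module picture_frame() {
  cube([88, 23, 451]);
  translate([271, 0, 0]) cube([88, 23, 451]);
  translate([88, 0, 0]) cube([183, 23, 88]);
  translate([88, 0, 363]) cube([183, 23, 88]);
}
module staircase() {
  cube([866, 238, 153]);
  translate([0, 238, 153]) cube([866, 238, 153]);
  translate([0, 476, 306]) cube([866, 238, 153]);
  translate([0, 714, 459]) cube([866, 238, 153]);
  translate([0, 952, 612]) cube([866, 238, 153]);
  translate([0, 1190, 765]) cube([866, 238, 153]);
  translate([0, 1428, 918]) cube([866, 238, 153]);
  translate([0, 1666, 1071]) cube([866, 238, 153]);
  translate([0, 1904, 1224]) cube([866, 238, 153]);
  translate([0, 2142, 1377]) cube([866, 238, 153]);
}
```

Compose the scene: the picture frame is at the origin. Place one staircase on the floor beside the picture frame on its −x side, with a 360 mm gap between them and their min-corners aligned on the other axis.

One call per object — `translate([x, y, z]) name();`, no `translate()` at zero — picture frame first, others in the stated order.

picture_frame();
translate([-1226, 0, 0]) staircase();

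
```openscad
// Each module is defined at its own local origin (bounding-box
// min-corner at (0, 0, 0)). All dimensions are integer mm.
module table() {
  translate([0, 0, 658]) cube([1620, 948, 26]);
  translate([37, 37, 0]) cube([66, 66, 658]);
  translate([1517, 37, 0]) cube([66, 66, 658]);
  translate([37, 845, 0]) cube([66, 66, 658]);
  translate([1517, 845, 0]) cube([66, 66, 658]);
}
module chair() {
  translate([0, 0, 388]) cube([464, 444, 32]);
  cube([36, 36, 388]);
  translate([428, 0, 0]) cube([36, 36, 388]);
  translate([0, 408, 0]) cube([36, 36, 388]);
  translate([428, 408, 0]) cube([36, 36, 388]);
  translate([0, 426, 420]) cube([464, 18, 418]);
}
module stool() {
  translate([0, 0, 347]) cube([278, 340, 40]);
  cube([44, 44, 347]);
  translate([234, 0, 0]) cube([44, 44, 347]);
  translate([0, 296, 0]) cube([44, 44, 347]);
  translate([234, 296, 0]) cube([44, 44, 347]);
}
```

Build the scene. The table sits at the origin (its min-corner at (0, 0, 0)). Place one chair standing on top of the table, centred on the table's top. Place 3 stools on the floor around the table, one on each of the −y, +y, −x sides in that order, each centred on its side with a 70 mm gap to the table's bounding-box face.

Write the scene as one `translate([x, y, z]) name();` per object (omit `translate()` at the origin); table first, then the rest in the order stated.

table();
translate([578, 252, 684]) chair();
translate([671, -410, 0]) stool();
translate([671, 1018, 0]) stool();
translate([-348, 304, 0]) stool();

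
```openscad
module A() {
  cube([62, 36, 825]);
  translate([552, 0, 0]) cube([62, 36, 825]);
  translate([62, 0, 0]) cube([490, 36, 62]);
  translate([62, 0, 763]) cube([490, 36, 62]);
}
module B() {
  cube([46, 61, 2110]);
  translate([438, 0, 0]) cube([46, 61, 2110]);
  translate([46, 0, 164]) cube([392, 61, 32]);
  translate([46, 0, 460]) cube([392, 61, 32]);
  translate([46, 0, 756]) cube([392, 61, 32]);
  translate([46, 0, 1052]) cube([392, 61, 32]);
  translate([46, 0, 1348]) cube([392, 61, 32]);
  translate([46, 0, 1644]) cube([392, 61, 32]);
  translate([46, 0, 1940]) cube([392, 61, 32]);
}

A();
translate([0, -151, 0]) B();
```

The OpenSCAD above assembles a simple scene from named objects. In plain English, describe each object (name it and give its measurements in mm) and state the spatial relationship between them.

A is a rectangular picture frame lying in the x–z plane (depth along y). The opening is 490 mm wide (x) by 701 mm tall (z), surrounded by a border 62 mm wide on all four sides. The frame is 36 mm deep and is made of two full-height vertical stiles with two horizontal rails fitted between them.

B is a wooden ladder with two side rails of 46×61 mm section and 2110 mm height, set 484 mm apart overall. Between them run 7 rectangular rungs (61 mm deep, 32 mm thick), front faces flush with the rails' −y face. The bottom of the first rung is 164 mm above the floor and each subsequent rung is 296 mm higher than the one below.

The ladder is on the floor beside the picture frame on its −y side.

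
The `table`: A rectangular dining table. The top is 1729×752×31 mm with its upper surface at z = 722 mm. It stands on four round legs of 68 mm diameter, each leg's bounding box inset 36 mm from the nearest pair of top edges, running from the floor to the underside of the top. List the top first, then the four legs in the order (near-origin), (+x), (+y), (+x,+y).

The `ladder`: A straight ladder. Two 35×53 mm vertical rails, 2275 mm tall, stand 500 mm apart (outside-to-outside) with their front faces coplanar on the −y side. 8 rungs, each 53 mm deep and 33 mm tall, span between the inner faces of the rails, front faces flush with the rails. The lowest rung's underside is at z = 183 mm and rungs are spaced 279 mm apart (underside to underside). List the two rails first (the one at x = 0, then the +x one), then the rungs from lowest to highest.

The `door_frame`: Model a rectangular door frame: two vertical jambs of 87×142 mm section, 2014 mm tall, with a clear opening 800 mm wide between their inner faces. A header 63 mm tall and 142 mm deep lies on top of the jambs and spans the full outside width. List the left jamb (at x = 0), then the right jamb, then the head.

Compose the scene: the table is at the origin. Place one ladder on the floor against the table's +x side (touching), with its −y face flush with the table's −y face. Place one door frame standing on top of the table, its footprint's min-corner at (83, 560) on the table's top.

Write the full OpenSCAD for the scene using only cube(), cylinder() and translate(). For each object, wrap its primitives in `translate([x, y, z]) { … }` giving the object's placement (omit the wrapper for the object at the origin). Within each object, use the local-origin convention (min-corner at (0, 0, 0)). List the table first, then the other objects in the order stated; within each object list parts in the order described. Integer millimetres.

translate([0, 0, 691]) cube([1729, 752, 31]);
translate([70, 70, 0]) cylinder(h = 691, r = 34);
translate([1659, 70, 0]) cylinder(h = 691, r = 34);
translate([70, 682, 0]) cylinder(h = 691, r = 34);
translate([1659, 682, 0]) cylinder(h = 691, r = 34);
translate([1729, 0, 0]) {
  cube([35, 53, 2275]);
  translate([465, 0, 0]) cube([35, 53, 2275]);
  translate([35, 0, 183]) cube([430, 53, 33]);
  translate([35, 0, 462]) cube([430, 53, 33]);
  translate([35, 0, 741]) cube([430, 53, 33]);
  translate([35, 0, 1020]) cube([430, 53, 33]);
  translate([35, 0, 1299]) cube([430, 53, 33]);
  translate([35, 0, 1578]) cube([430, 53, 33]);
  translate([35, 0, 1857]) cube([430, 53, 33]);
  translate([35, 0, 2136]) cube([430, 53, 33]);
}
translate([83, 560, 722]) {
  cube([87, 142, 2014]);
  translate([887, 0, 0]) cube([87, 142, 2014]);
  translate([0, 0, 2014]) cube([974, 142, 63]);
}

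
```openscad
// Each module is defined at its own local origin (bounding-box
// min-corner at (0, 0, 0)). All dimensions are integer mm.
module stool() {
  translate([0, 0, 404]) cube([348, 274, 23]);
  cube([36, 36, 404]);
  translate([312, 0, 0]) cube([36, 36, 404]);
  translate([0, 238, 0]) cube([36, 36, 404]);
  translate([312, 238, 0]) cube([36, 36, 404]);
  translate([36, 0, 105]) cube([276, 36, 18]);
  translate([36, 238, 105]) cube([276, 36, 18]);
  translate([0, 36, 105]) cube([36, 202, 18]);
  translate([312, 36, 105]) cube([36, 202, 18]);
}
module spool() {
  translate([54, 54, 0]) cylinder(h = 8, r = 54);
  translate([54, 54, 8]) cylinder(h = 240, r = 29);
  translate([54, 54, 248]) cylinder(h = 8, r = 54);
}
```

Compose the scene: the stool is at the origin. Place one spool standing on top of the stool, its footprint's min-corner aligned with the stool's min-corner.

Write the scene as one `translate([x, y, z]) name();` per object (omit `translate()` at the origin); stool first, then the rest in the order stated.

stool();
translate([0, 0, 427]) spool();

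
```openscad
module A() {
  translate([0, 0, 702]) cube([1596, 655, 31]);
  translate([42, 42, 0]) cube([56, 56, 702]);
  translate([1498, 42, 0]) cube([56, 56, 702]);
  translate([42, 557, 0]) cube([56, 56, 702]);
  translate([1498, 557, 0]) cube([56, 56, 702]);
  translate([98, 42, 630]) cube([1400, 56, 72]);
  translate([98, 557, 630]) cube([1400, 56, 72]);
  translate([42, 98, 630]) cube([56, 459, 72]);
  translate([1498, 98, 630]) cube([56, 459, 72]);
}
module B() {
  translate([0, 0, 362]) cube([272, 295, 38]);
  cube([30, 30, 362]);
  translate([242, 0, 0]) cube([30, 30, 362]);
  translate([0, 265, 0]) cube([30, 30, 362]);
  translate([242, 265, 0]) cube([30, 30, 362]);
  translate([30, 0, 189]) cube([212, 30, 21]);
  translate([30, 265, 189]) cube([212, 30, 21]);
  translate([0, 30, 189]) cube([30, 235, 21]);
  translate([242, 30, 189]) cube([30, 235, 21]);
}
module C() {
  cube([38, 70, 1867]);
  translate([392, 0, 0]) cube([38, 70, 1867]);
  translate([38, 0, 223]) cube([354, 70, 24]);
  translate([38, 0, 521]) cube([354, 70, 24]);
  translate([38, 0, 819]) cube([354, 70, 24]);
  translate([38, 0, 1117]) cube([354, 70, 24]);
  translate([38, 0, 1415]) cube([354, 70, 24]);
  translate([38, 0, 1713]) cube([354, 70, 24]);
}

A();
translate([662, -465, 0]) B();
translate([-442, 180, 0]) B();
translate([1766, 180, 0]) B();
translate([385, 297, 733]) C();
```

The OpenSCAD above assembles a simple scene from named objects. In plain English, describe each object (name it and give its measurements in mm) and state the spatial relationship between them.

A is a rectangular dining table. The top is 1596×655×31 mm with its upper surface at z = 733 mm. It stands on four 56×56 mm square legs, each inset 42 mm from the nearest pair of top edges, running from the floor to the underside of the top. Four apron rails, 56 mm thick and 72 mm tall, run between adjacent legs with their top edges flush with the underside of the top and their outer faces flush with the legs' outer faces.

B is a simple wooden stool: a rectangular seat 272 mm (x) by 295 mm (y), 38 mm thick, top face at z = 400 mm, on four square legs, each 30×30 mm in cross-section. The legs rest on z = 0, each flush with a corner of the seat. Four stretchers, 30 mm wide and 21 mm tall, connect adjacent legs with their undersides at z = 189 mm, each running between the inner faces of the legs it joins and aligned with the legs' outer faces on the other axis.

C is a straight ladder. Two 38×70 mm vertical rails, 1867 mm tall, stand 430 mm apart (outside-to-outside) with their front faces coplanar on the −y side. 6 rungs, each 70 mm deep and 24 mm tall, span between the inner faces of the rails, front faces flush with the rails. The lowest rung's underside is at z = 223 mm and rungs are spaced 298 mm apart (underside to underside).

Three stools sit around the table at the −y, −x, +x sides. The ladder is on top of the table.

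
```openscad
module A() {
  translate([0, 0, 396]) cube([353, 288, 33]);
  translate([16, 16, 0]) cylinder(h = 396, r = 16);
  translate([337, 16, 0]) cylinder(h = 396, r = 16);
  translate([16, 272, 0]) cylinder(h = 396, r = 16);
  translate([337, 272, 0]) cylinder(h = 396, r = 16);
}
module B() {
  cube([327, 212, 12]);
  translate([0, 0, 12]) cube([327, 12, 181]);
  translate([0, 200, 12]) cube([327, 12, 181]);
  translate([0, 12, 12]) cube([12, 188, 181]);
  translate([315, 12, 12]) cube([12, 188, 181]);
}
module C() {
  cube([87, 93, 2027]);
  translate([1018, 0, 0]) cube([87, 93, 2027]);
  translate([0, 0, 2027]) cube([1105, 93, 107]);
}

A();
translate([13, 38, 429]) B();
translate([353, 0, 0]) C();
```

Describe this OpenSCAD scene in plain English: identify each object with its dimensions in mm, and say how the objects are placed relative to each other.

A is a simple wooden stool: a rectangular seat 353 mm (x) by 288 mm (y), 33 mm thick, top face at z = 429 mm, on four round legs, each 32 mm in diameter. The legs rest on z = 0, each leg's axis is inset half a diameter from the nearest pair of seat edges (so the leg's bounding box is flush with the corner).

B is an open-topped rectangular box: outside dimensions 327×212×193 mm, with a uniform wall and base thickness of 12 mm. The base is a full 327×212 slab on the floor; four walls sit on top of the base. The front and back walls (the −y and +y sides) span the full width; the two side walls fit between them.

C is a rectangular door frame: two vertical jambs of 87×93 mm section, 2027 mm tall, with a clear opening 931 mm wide between their inner faces. A header 107 mm tall and 93 mm deep lies on top of the jambs and spans the full outside width.

The open box is on top of the stool, centred. The door frame is against the stool's +x side, with their −y faces flush.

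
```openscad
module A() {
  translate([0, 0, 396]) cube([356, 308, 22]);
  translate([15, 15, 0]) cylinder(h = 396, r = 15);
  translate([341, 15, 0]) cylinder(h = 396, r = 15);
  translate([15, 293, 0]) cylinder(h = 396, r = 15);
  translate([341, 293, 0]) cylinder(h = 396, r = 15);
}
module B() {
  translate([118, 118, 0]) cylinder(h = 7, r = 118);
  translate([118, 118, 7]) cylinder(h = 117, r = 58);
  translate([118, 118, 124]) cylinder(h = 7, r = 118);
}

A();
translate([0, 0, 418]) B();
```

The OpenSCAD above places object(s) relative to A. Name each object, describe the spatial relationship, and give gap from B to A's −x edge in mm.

The spool's min-x is at 0; the stool's min-x is 0; gap = 0 mm.

A is a stool. B is a spool. The spool is on top of the stool. The gap from the spool to the stool's −x edge is 0 mm.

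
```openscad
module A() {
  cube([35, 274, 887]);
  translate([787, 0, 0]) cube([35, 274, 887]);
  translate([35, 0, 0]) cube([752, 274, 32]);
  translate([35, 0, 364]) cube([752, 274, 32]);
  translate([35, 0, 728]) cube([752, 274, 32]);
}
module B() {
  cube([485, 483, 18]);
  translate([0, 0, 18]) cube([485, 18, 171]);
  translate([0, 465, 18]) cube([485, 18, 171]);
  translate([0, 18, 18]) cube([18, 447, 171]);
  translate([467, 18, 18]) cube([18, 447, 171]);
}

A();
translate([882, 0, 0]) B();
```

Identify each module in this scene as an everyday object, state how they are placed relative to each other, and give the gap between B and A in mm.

The open box's nearest face is 60 mm from the bookshelf's +x face.

A is a bookshelf. B is an open box. The open box is on the floor beside the bookshelf on its +x side. The gap between the open box and the bookshelf is 60 mm.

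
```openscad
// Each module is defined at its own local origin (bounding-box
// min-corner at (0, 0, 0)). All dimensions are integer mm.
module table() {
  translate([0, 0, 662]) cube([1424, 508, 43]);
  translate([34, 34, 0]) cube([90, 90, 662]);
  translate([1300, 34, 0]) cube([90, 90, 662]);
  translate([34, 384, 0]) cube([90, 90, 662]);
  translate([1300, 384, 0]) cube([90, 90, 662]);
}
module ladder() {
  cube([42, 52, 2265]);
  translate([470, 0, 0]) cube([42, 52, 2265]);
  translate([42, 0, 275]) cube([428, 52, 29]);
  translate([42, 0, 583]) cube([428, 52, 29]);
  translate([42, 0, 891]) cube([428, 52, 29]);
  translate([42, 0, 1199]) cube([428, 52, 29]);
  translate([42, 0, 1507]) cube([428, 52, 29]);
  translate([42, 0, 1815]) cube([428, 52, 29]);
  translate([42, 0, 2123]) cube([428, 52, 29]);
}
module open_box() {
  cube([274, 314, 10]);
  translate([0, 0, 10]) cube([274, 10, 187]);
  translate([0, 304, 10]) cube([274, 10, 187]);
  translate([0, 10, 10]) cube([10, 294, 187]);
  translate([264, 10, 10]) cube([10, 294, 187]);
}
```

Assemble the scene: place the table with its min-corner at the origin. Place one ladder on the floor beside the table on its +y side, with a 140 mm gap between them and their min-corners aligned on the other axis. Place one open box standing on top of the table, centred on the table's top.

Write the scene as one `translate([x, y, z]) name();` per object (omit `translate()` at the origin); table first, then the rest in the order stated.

table();
translate([0, 648, 0]) ladder();
translate([575, 97, 705]) open_box();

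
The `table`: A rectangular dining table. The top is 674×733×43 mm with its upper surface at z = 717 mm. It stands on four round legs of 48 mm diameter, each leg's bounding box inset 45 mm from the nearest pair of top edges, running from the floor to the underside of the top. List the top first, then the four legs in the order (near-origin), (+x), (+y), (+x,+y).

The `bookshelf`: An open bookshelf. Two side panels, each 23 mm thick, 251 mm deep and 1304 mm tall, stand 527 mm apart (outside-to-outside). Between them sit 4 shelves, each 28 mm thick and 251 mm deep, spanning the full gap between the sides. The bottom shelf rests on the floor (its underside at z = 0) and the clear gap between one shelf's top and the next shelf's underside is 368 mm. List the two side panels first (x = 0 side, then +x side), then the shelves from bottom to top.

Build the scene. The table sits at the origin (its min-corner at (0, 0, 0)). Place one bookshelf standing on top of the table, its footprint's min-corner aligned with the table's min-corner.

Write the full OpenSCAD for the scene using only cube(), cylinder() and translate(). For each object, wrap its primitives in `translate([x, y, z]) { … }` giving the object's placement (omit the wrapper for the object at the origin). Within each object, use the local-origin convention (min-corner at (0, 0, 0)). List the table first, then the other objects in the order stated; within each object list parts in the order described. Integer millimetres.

translate([0, 0, 674]) cube([674, 733, 43]);
translate([69, 69, 0]) cylinder(h = 674, r = 24);
translate([605, 69, 0]) cylinder(h = 674, r = 24);
translate([69, 664, 0]) cylinder(h = 674, r = 24);
translate([605, 664, 0]) cylinder(h = 674, r = 24);
translate([0, 0, 717]) {
  cube([23, 251, 1304]);
  translate([504, 0, 0]) cube([23, 251, 1304]);
  translate([23, 0, 0]) cube([481, 251, 28]);
  translate([23, 0, 396]) cube([481, 251, 28]);
  translate([23, 0, 792]) cube([481, 251, 28]);
  translate([23, 0, 1188]) cube([481, 251, 28]);
}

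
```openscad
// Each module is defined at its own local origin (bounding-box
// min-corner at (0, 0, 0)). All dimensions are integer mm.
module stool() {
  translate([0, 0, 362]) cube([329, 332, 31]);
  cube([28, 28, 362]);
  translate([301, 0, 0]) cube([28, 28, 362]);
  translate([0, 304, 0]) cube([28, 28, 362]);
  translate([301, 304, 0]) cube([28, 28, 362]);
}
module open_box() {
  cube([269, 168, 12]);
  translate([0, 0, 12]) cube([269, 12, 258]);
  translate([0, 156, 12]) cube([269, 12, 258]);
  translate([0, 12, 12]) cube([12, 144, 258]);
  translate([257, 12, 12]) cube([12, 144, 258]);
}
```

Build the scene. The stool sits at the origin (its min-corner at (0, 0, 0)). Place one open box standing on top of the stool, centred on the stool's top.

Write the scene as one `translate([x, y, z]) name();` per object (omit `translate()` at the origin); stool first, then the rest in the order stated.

stool();
translate([30, 82, 393]) open_box();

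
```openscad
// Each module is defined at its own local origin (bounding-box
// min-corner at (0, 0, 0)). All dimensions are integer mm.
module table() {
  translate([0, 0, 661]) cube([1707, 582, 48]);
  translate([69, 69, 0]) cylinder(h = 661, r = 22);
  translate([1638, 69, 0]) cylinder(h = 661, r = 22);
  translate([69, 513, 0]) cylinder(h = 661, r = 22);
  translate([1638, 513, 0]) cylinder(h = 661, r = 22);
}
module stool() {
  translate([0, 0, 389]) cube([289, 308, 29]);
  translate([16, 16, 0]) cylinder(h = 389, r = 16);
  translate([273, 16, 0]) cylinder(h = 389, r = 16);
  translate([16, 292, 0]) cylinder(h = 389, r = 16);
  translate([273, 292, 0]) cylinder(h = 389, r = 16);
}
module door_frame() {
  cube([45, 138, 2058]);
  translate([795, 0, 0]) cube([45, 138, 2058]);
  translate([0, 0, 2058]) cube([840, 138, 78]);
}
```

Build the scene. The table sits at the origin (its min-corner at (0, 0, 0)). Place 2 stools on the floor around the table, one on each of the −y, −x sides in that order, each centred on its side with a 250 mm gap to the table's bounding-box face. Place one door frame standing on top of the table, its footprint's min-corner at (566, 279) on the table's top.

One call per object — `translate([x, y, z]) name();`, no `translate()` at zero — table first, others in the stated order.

table();
translate([709, -558, 0]) stool();
translate([-539, 137, 0]) stool();
translate([566, 279, 709]) door_frame();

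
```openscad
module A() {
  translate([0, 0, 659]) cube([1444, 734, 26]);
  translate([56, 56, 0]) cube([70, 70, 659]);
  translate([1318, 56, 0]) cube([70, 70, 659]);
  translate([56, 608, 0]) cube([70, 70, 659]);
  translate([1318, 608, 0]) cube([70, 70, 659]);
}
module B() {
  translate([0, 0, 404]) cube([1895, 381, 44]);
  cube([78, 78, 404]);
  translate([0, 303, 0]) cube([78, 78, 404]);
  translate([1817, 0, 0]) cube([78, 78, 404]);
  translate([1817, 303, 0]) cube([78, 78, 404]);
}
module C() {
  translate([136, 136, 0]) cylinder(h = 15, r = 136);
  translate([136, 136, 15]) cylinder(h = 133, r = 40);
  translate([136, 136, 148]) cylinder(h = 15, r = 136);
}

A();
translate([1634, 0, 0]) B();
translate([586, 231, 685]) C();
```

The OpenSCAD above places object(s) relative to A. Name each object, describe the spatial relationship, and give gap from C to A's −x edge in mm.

The spool's min-x is at 586; the table's min-x is 0; gap = 586 mm.

A is a table. B is a bench. C is a spool. The bench is on the floor beside the table on its +x side. The spool is on top of the table, centred. The gap from the spool to the table's −x edge is 586 mm.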